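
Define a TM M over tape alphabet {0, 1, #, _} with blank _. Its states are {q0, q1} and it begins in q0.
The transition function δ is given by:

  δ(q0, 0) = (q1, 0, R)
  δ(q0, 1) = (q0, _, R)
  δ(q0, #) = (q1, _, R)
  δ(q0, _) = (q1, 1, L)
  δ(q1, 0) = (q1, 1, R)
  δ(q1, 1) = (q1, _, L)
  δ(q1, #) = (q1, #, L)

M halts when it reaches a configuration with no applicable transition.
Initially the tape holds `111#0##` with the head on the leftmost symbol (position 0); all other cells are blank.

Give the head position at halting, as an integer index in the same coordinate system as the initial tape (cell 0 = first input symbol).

3

state=q0 head=0 tape=[1]11#0##   (q0,1)→(q0,_,R)
state=q0 head=1 tape=_[1]1#0##   (q0,1)→(q0,_,R)
state=q0 head=2 tape=__[1]#0##   (q0,1)→(q0,_,R)
state=q0 head=3 tape=___[#]0##   (q0,#)→(q1,_,R)
state=q1 head=4 tape=____[0]##   (q1,0)→(q1,1,R)
state=q1 head=5 tape=____1[#]#   (q1,#)→(q1,#,L)
state=q1 head=4 tape=____[1]##   (q1,1)→(q1,_,L)
state=q1 head=3 tape=___[_]_##
At halt the head is at cell 3.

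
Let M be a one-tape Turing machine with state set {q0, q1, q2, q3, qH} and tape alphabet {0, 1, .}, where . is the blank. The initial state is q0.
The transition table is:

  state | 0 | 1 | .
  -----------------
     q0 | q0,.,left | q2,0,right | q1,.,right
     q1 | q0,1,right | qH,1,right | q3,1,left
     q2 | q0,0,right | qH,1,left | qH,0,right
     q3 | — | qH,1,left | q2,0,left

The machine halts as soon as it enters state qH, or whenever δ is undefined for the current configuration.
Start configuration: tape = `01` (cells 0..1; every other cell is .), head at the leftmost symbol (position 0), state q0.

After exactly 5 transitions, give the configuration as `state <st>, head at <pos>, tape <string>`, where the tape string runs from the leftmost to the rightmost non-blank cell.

state=q0 head=0 tape=..[0]1   (q0,0)→(q0,.,left)
state=q0 head=-1 tape=.[.].1   (q0,.)→(q1,.,right)
state=q1 head=0 tape=..[.]1   (q1,.)→(q3,1,left)
state=q3 head=-1 tape=.[.]11   (q3,.)→(q2,0,left)
state=q2 head=-2 tape=[.]011   (q2,.)→(qH,0,right)
state=qH head=-1 tape=0[0]11
After 5 steps: state qH, head at -1, tape 0011.

state qH, head at -1, tape 0011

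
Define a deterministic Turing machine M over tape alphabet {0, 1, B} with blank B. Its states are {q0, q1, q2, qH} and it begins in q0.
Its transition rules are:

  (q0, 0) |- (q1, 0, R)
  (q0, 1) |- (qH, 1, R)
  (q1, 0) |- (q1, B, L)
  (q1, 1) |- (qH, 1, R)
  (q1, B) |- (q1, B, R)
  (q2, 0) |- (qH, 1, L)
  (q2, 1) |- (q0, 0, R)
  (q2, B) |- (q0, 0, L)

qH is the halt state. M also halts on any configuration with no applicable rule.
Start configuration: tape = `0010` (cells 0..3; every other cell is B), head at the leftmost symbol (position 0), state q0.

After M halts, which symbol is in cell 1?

q0 | B[0]010   read 0 → write 0, move R, go to q1
q1 | B0[0]10   read 0 → write B, move L, go to q1
q1 | B[0]B10   read 0 → write B, move L, go to q1
q1 | [B]BB10   read B → write B, move R, go to q1
q1 | B[B]B10   read B → write B, move R, go to q1
q1 | BB[B]10   read B → write B, move R, go to q1
q1 | BBB[1]0   read 1 → write 1, move R, go to qH
qH | BBB1[0]
Cell 1 holds B when M halts.

B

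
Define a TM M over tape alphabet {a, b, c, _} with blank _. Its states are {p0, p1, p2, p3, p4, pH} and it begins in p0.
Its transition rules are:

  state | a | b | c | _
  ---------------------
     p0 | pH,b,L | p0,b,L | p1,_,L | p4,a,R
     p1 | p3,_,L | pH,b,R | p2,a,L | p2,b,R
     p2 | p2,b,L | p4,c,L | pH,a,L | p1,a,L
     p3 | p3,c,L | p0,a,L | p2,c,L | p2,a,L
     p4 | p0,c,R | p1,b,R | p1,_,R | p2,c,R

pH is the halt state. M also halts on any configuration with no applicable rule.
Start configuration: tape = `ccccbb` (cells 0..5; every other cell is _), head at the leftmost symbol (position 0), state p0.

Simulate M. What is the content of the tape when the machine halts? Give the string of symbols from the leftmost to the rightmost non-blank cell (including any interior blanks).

state=p0 head=0 tape=_[c]cccbb   (p0,c)→(p1,_,L)
state=p1 head=-1 tape=[_]_cccbb   (p1,_)→(p2,b,R)
state=p2 head=0 tape=b[_]cccbb   (p2,_)→(p1,a,L)
state=p1 head=-1 tape=[b]acccbb   (p1,b)→(pH,b,R)
state=pH head=0 tape=b[a]cccbb
The non-blank tape span at halt is bacccbb.

bacccbb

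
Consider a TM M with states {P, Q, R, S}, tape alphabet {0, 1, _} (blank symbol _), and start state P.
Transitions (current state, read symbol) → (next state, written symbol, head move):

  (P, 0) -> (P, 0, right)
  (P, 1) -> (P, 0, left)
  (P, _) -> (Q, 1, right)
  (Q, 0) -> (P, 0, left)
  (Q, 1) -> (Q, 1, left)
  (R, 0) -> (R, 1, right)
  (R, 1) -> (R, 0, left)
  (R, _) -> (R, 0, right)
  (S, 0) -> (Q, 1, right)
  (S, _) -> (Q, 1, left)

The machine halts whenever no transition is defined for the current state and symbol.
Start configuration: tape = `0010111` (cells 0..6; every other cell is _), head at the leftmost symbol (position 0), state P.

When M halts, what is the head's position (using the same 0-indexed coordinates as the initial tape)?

state=P head=0 tape=[0]010111__   (P,0)→(P,0,right)
state=P head=1 tape=0[0]10111__   (P,0)→(P,0,right)
state=P head=2 tape=00[1]0111__   (P,1)→(P,0,left)
state=P head=1 tape=0[0]00111__   (P,0)→(P,0,right)
state=P head=2 tape=00[0]0111__   (P,0)→(P,0,right)
state=P head=3 tape=000[0]111__   (P,0)→(P,0,right)
state=P head=4 tape=0000[1]11__   (P,1)→(P,0,left)
state=P head=3 tape=000[0]011__   (P,0)→(P,0,right)
state=P head=4 tape=0000[0]11__   (P,0)→(P,0,right)
state=P head=5 tape=00000[1]1__   (P,1)→(P,0,left)
state=P head=4 tape=0000[0]01__   (P,0)→(P,0,right)
state=P head=5 tape=00000[0]1__   (P,0)→(P,0,right)
state=P head=6 tape=000000[1]__   (P,1)→(P,0,left)
state=P head=5 tape=00000[0]0__   (P,0)→(P,0,right)
state=P head=6 tape=000000[0]__   (P,0)→(P,0,right)
state=P head=7 tape=0000000[_]_   (P,_)→(Q,1,right)
state=Q head=8 tape=00000001[_]
At halt the head is at cell 8.

8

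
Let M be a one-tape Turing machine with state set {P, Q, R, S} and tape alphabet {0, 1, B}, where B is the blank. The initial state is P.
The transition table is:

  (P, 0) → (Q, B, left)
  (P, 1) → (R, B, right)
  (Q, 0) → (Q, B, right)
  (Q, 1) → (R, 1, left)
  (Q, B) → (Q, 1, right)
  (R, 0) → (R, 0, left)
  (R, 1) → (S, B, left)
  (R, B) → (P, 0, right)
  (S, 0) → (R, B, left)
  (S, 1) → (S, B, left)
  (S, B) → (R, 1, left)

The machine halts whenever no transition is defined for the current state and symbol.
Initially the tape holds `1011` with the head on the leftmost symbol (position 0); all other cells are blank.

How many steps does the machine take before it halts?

P | BBB[1]011B   read 1 → write B, move right, go to R
R | BBBB[0]11B   read 0 → write 0, move left, go to R
R | BBB[B]011B   read B → write 0, move right, go to P
P | BBB0[0]11B   read 0 → write B, move left, go to Q
Q | BBB[0]B11B   read 0 → write B, move right, go to Q
Q | BBBB[B]11B   read B → write 1, move right, go to Q
Q | BBBB1[1]1B   read 1 → write 1, move left, go to R
R | BBBB[1]11B   read 1 → write B, move left, go to S
S | BBB[B]B11B   read B → write 1, move left, go to R
R | BB[B]1B11B   read B → write 0, move right, go to P
P | BB0[1]B11B   read 1 → write B, move right, go to R
R | BB0B[B]11B   read B → write 0, move right, go to P
P | BB0B0[1]1B   read 1 → write B, move right, go to R
R | BB0B0B[1]B   read 1 → write B, move left, go to S
S | BB0B0[B]BB   read B → write 1, move left, go to R
R | BB0B[0]1BB   read 0 → write 0, move left, go to R
R | BB0[B]01BB   read B → write 0, move right, go to P
P | BB00[0]1BB   read 0 → write B, move left, go to Q
Q | BB0[0]B1BB   read 0 → write B, move right, go to Q
Q | BB0B[B]1BB   read B → write 1, move right, go to Q
Q | BB0B1[1]BB   read 1 → write 1, move left, go to R
R | BB0B[1]1BB   read 1 → write B, move left, go to S
S | BB0[B]B1BB   read B → write 1, move left, go to R
R | BB[0]1B1BB   read 0 → write 0, move left, go to R
R | B[B]01B1BB   read B → write 0, move right, go to P
P | B0[0]1B1BB   read 0 → write B, move left, go to Q
Q | B[0]B1B1BB   read 0 → write B, move right, go to Q
Q | BB[B]1B1BB   read B → write 1, move right, go to Q
Q | BB1[1]B1BB   read 1 → write 1, move left, go to R
R | BB[1]1B1BB   read 1 → write B, move left, go to S
S | B[B]B1B1BB   read B → write 1, move left, go to R
R | [B]1B1B1BB   read B → write 0, move right, go to P
P | 0[1]B1B1BB   read 1 → write B, move right, go to R
R | 0B[B]1B1BB   read B → write 0, move right, go to P
P | 0B0[1]B1BB   read 1 → write B, move right, go to R
R | 0B0B[B]1BB   read B → write 0, move right, go to P
P | 0B0B0[1]BB   read 1 → write B, move right, go to R
R | 0B0B0B[B]B   read B → write 0, move right, go to P
P | 0B0B0B0[B]
M halts after 38 transitions.

38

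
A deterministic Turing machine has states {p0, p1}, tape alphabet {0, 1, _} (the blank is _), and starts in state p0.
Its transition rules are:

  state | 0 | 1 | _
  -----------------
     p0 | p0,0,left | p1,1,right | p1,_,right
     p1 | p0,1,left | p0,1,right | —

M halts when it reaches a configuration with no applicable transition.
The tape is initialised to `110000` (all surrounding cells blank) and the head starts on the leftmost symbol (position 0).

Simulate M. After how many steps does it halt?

state=p0 head=0 tape=[1]10000__   (p0,1)→(p1,1,right)
state=p1 head=1 tape=1[1]0000__   (p1,1)→(p0,1,right)
state=p0 head=2 tape=11[0]000__   (p0,0)→(p0,0,left)
state=p0 head=1 tape=1[1]0000__   (p0,1)→(p1,1,right)
state=p1 head=2 tape=11[0]000__   (p1,0)→(p0,1,left)
state=p0 head=1 tape=1[1]1000__   (p0,1)→(p1,1,right)
state=p1 head=2 tape=11[1]000__   (p1,1)→(p0,1,right)
state=p0 head=3 tape=111[0]00__   (p0,0)→(p0,0,left)
state=p0 head=2 tape=11[1]000__   (p0,1)→(p1,1,right)
state=p1 head=3 tape=111[0]00__   (p1,0)→(p0,1,left)
state=p0 head=2 tape=11[1]100__   (p0,1)→(p1,1,right)
state=p1 head=3 tape=111[1]00__   (p1,1)→(p0,1,right)
state=p0 head=4 tape=1111[0]0__   (p0,0)→(p0,0,left)
state=p0 head=3 tape=111[1]00__   (p0,1)→(p1,1,right)
state=p1 head=4 tape=1111[0]0__   (p1,0)→(p0,1,left)
state=p0 head=3 tape=111[1]10__   (p0,1)→(p1,1,right)
state=p1 head=4 tape=1111[1]0__   (p1,1)→(p0,1,right)
state=p0 head=5 tape=11111[0]__   (p0,0)→(p0,0,left)
state=p0 head=4 tape=1111[1]0__   (p0,1)→(p1,1,right)
state=p1 head=5 tape=11111[0]__   (p1,0)→(p0,1,left)
state=p0 head=4 tape=1111[1]1__   (p0,1)→(p1,1,right)
state=p1 head=5 tape=11111[1]__   (p1,1)→(p0,1,right)
state=p0 head=6 tape=111111[_]_   (p0,_)→(p1,_,right)
state=p1 head=7 tape=111111_[_]
M halts after 23 transitions.

23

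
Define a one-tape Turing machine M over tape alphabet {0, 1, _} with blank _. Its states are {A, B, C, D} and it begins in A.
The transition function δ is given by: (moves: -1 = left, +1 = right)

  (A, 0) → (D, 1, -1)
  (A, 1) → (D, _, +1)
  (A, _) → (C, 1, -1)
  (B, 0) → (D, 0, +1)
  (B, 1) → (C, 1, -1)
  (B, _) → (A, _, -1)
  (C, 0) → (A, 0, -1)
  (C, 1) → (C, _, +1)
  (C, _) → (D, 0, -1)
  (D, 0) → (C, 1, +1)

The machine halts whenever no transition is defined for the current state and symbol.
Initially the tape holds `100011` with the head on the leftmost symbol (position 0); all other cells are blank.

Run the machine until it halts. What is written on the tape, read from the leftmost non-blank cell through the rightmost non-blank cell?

1__0

A | [1]00011_   read 1 → write _, move +1, go to D
D | _[0]0011_   read 0 → write 1, move +1, go to C
C | _1[0]011_   read 0 → write 0, move -1, go to A
A | _[1]0011_   read 1 → write _, move +1, go to D
D | __[0]011_   read 0 → write 1, move +1, go to C
C | __1[0]11_   read 0 → write 0, move -1, go to A
A | __[1]011_   read 1 → write _, move +1, go to D
D | ___[0]11_   read 0 → write 1, move +1, go to C
C | ___1[1]1_   read 1 → write _, move +1, go to C
C | ___1_[1]_   read 1 → write _, move +1, go to C
C | ___1__[_]   read _ → write 0, move -1, go to D
D | ___1_[_]0
The non-blank tape span at halt is 1__0.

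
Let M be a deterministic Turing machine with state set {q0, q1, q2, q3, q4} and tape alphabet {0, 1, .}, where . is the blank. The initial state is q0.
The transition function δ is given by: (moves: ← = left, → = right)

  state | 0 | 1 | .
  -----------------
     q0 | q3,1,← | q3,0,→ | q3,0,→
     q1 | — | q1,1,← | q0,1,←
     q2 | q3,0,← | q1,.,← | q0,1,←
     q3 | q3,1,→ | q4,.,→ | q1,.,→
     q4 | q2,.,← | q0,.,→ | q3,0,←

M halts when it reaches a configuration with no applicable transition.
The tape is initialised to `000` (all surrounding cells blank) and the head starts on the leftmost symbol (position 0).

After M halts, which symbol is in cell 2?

state=q0 head=0 tape=..[0]00....   (q0,0)→(q3,1,←)
state=q3 head=-1 tape=.[.]100....   (q3,.)→(q1,.,→)
state=q1 head=0 tape=..[1]00....   (q1,1)→(q1,1,←)
state=q1 head=-1 tape=.[.]100....   (q1,.)→(q0,1,←)
state=q0 head=-2 tape=[.]1100....   (q0,.)→(q3,0,→)
state=q3 head=-1 tape=0[1]100....   (q3,1)→(q4,.,→)
state=q4 head=0 tape=0.[1]00....   (q4,1)→(q0,.,→)
state=q0 head=1 tape=0..[0]0....   (q0,0)→(q3,1,←)
state=q3 head=0 tape=0.[.]10....   (q3,.)→(q1,.,→)
state=q1 head=1 tape=0..[1]0....   (q1,1)→(q1,1,←)
state=q1 head=0 tape=0.[.]10....   (q1,.)→(q0,1,←)
state=q0 head=-1 tape=0[.]110....   (q0,.)→(q3,0,→)
state=q3 head=0 tape=00[1]10....   (q3,1)→(q4,.,→)
state=q4 head=1 tape=00.[1]0....   (q4,1)→(q0,.,→)
state=q0 head=2 tape=00..[0]....   (q0,0)→(q3,1,←)
state=q3 head=1 tape=00.[.]1....   (q3,.)→(q1,.,→)
state=q1 head=2 tape=00..[1]....   (q1,1)→(q1,1,←)
state=q1 head=1 tape=00.[.]1....   (q1,.)→(q0,1,←)
state=q0 head=0 tape=00[.]11....   (q0,.)→(q3,0,→)
state=q3 head=1 tape=000[1]1....   (q3,1)→(q4,.,→)
state=q4 head=2 tape=000.[1]....   (q4,1)→(q0,.,→)
state=q0 head=3 tape=000..[.]...   (q0,.)→(q3,0,→)
state=q3 head=4 tape=000..0[.]..   (q3,.)→(q1,.,→)
state=q1 head=5 tape=000..0.[.].   (q1,.)→(q0,1,←)
state=q0 head=4 tape=000..0[.]1.   (q0,.)→(q3,0,→)
state=q3 head=5 tape=000..00[1].   (q3,1)→(q4,.,→)
state=q4 head=6 tape=000..00.[.]   (q4,.)→(q3,0,←)
state=q3 head=5 tape=000..00[.]0   (q3,.)→(q1,.,→)
state=q1 head=6 tape=000..00.[0]
Cell 2 holds . when M halts.

.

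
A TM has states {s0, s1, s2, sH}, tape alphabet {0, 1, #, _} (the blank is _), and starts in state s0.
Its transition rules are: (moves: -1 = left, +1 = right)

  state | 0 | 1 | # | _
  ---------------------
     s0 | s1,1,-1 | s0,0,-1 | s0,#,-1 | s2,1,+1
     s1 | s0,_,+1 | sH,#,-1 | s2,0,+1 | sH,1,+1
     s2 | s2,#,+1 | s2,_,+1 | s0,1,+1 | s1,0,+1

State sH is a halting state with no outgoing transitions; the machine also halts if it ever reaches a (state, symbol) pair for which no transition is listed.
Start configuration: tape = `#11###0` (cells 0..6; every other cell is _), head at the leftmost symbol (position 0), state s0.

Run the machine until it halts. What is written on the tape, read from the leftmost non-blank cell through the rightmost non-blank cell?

state=s0 head=0 tape=____[#]11###0   (s0,#)→(s0,#,-1)
state=s0 head=-1 tape=___[_]#11###0   (s0,_)→(s2,1,+1)
state=s2 head=0 tape=___1[#]11###0   (s2,#)→(s0,1,+1)
state=s0 head=1 tape=___11[1]1###0   (s0,1)→(s0,0,-1)
state=s0 head=0 tape=___1[1]01###0   (s0,1)→(s0,0,-1)
state=s0 head=-1 tape=___[1]001###0   (s0,1)→(s0,0,-1)
state=s0 head=-2 tape=__[_]0001###0   (s0,_)→(s2,1,+1)
state=s2 head=-1 tape=__1[0]001###0   (s2,0)→(s2,#,+1)
state=s2 head=0 tape=__1#[0]01###0   (s2,0)→(s2,#,+1)
state=s2 head=1 tape=__1##[0]1###0   (s2,0)→(s2,#,+1)
state=s2 head=2 tape=__1###[1]###0   (s2,1)→(s2,_,+1)
state=s2 head=3 tape=__1###_[#]##0   (s2,#)→(s0,1,+1)
state=s0 head=4 tape=__1###_1[#]#0   (s0,#)→(s0,#,-1)
state=s0 head=3 tape=__1###_[1]##0   (s0,1)→(s0,0,-1)
state=s0 head=2 tape=__1###[_]0##0   (s0,_)→(s2,1,+1)
state=s2 head=3 tape=__1###1[0]##0   (s2,0)→(s2,#,+1)
state=s2 head=4 tape=__1###1#[#]#0   (s2,#)→(s0,1,+1)
state=s0 head=5 tape=__1###1#1[#]0   (s0,#)→(s0,#,-1)
state=s0 head=4 tape=__1###1#[1]#0   (s0,1)→(s0,0,-1)
state=s0 head=3 tape=__1###1[#]0#0   (s0,#)→(s0,#,-1)
state=s0 head=2 tape=__1###[1]#0#0   (s0,1)→(s0,0,-1)
state=s0 head=1 tape=__1##[#]0#0#0   (s0,#)→(s0,#,-1)
state=s0 head=0 tape=__1#[#]#0#0#0   (s0,#)→(s0,#,-1)
state=s0 head=-1 tape=__1[#]##0#0#0   (s0,#)→(s0,#,-1)
state=s0 head=-2 tape=__[1]###0#0#0   (s0,1)→(s0,0,-1)
state=s0 head=-3 tape=_[_]0###0#0#0   (s0,_)→(s2,1,+1)
state=s2 head=-2 tape=_1[0]###0#0#0   (s2,0)→(s2,#,+1)
state=s2 head=-1 tape=_1#[#]##0#0#0   (s2,#)→(s0,1,+1)
state=s0 head=0 tape=_1#1[#]#0#0#0   (s0,#)→(s0,#,-1)
state=s0 head=-1 tape=_1#[1]##0#0#0   (s0,1)→(s0,0,-1)
state=s0 head=-2 tape=_1[#]0##0#0#0   (s0,#)→(s0,#,-1)
state=s0 head=-3 tape=_[1]#0##0#0#0   (s0,1)→(s0,0,-1)
state=s0 head=-4 tape=[_]0#0##0#0#0   (s0,_)→(s2,1,+1)
state=s2 head=-3 tape=1[0]#0##0#0#0   (s2,0)→(s2,#,+1)
state=s2 head=-2 tape=1#[#]0##0#0#0   (s2,#)→(s0,1,+1)
state=s0 head=-1 tape=1#1[0]##0#0#0   (s0,0)→(s1,1,-1)
state=s1 head=-2 tape=1#[1]1##0#0#0   (s1,1)→(sH,#,-1)
state=sH head=-3 tape=1[#]#1##0#0#0
The non-blank tape span at halt is 1##1##0#0#0.

1##1##0#0#0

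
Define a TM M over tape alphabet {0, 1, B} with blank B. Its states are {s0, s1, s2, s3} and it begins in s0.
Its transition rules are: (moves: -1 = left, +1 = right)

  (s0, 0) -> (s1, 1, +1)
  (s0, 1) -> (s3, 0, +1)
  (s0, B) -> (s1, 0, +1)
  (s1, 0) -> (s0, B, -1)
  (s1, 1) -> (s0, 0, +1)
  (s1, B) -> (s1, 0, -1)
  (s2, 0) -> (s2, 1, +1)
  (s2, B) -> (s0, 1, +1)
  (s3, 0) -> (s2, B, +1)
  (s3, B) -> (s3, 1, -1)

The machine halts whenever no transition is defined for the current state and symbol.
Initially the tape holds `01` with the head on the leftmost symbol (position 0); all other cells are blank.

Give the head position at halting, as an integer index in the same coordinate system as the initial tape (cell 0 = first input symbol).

3

state=s0 head=0 tape=[0]1BB   (s0,0)→(s1,1,+1)
state=s1 head=1 tape=1[1]BB   (s1,1)→(s0,0,+1)
state=s0 head=2 tape=10[B]B   (s0,B)→(s1,0,+1)
state=s1 head=3 tape=100[B]   (s1,B)→(s1,0,-1)
state=s1 head=2 tape=10[0]0   (s1,0)→(s0,B,-1)
state=s0 head=1 tape=1[0]B0   (s0,0)→(s1,1,+1)
state=s1 head=2 tape=11[B]0   (s1,B)→(s1,0,-1)
state=s1 head=1 tape=1[1]00   (s1,1)→(s0,0,+1)
state=s0 head=2 tape=10[0]0   (s0,0)→(s1,1,+1)
state=s1 head=3 tape=101[0]   (s1,0)→(s0,B,-1)
state=s0 head=2 tape=10[1]B   (s0,1)→(s3,0,+1)
state=s3 head=3 tape=100[B]   (s3,B)→(s3,1,-1)
state=s3 head=2 tape=10[0]1   (s3,0)→(s2,B,+1)
state=s2 head=3 tape=10B[1]
At halt the head is at cell 3.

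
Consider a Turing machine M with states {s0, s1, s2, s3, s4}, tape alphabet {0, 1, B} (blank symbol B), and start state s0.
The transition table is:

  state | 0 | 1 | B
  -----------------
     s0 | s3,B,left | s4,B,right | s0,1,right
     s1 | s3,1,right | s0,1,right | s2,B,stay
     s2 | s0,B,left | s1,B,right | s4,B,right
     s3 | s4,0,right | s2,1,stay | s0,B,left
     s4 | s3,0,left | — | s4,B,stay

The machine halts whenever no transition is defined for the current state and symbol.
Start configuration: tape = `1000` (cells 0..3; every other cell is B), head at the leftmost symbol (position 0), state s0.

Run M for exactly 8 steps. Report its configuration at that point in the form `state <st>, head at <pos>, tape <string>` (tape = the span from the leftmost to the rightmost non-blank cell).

s0 | B[1]000   read 1 → write B, move right, go to s4
s4 | BB[0]00   read 0 → write 0, move left, go to s3
s3 | B[B]000   read B → write B, move left, go to s0
s0 | [B]B000   read B → write 1, move right, go to s0
s0 | 1[B]000   read B → write 1, move right, go to s0
s0 | 11[0]00   read 0 → write B, move left, go to s3
s3 | 1[1]B00   read 1 → write 1, move stay, go to s2
s2 | 1[1]B00   read 1 → write B, move right, go to s1
s1 | 1B[B]00
After 8 steps: state s1, head at 1, tape 1BB00.

state s1, head at 1, tape 1BB00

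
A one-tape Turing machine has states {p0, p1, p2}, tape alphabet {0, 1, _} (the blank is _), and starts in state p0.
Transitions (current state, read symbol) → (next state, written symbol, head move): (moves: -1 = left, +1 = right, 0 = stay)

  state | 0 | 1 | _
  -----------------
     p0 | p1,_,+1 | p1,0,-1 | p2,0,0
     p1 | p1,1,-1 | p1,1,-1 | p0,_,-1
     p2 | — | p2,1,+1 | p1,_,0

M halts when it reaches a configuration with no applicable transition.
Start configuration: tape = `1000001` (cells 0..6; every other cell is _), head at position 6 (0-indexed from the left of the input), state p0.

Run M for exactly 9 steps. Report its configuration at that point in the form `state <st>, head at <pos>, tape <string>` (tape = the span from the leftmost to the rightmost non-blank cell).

state p2, head at -2, tape 0_1111110

state=p0 head=6 tape=__100000[1]   (p0,1)→(p1,0,-1)
state=p1 head=5 tape=__10000[0]0   (p1,0)→(p1,1,-1)
state=p1 head=4 tape=__1000[0]10   (p1,0)→(p1,1,-1)
state=p1 head=3 tape=__100[0]110   (p1,0)→(p1,1,-1)
state=p1 head=2 tape=__10[0]1110   (p1,0)→(p1,1,-1)
state=p1 head=1 tape=__1[0]11110   (p1,0)→(p1,1,-1)
state=p1 head=0 tape=__[1]111110   (p1,1)→(p1,1,-1)
state=p1 head=-1 tape=_[_]1111110   (p1,_)→(p0,_,-1)
state=p0 head=-2 tape=[_]_1111110   (p0,_)→(p2,0,0)
state=p2 head=-2 tape=[0]_1111110
After 9 steps: state p2, head at -2, tape 0_1111110.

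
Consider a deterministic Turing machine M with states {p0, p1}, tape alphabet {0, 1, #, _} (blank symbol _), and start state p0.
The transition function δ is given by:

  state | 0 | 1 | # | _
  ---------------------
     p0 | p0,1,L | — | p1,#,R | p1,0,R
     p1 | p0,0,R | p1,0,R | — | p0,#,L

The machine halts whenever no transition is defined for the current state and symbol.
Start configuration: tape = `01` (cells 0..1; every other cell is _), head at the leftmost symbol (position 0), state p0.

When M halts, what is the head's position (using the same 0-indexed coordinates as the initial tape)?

2

state=p0 head=0 tape=__[0]1_   (p0,0)→(p0,1,L)
state=p0 head=-1 tape=_[_]11_   (p0,_)→(p1,0,R)
state=p1 head=0 tape=_0[1]1_   (p1,1)→(p1,0,R)
state=p1 head=1 tape=_00[1]_   (p1,1)→(p1,0,R)
state=p1 head=2 tape=_000[_]   (p1,_)→(p0,#,L)
state=p0 head=1 tape=_00[0]#   (p0,0)→(p0,1,L)
state=p0 head=0 tape=_0[0]1#   (p0,0)→(p0,1,L)
state=p0 head=-1 tape=_[0]11#   (p0,0)→(p0,1,L)
state=p0 head=-2 tape=[_]111#   (p0,_)→(p1,0,R)
state=p1 head=-1 tape=0[1]11#   (p1,1)→(p1,0,R)
state=p1 head=0 tape=00[1]1#   (p1,1)→(p1,0,R)
state=p1 head=1 tape=000[1]#   (p1,1)→(p1,0,R)
state=p1 head=2 tape=0000[#]
At halt the head is at cell 2.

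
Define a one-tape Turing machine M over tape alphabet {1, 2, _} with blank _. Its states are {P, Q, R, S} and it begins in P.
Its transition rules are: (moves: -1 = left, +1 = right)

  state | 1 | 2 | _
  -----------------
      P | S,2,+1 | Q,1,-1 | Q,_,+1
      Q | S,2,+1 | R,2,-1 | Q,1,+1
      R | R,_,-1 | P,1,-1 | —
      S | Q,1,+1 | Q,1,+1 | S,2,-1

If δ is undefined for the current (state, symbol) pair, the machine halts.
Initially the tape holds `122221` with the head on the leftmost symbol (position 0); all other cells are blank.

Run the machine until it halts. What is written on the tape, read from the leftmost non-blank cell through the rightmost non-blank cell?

state=P head=0 tape=_[1]22221   (P,1)→(S,2,+1)
state=S head=1 tape=_2[2]2221   (S,2)→(Q,1,+1)
state=Q head=2 tape=_21[2]221   (Q,2)→(R,2,-1)
state=R head=1 tape=_2[1]2221   (R,1)→(R,_,-1)
state=R head=0 tape=_[2]_2221   (R,2)→(P,1,-1)
state=P head=-1 tape=[_]1_2221   (P,_)→(Q,_,+1)
state=Q head=0 tape=_[1]_2221   (Q,1)→(S,2,+1)
state=S head=1 tape=_2[_]2221   (S,_)→(S,2,-1)
state=S head=0 tape=_[2]22221   (S,2)→(Q,1,+1)
state=Q head=1 tape=_1[2]2221   (Q,2)→(R,2,-1)
state=R head=0 tape=_[1]22221   (R,1)→(R,_,-1)
state=R head=-1 tape=[_]_22221
The non-blank tape span at halt is 22221.

22221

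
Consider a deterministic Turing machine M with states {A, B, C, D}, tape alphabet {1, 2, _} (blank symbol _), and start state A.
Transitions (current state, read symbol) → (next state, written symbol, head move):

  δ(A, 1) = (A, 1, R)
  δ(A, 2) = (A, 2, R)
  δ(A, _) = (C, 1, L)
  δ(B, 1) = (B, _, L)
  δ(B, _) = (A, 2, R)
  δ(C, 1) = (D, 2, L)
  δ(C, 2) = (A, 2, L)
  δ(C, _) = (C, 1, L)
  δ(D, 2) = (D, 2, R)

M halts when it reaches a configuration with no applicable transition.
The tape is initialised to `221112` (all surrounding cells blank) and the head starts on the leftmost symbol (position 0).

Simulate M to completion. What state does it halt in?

D

state=A head=0 tape=[2]21112__   (A,2)→(A,2,R)
state=A head=1 tape=2[2]1112__   (A,2)→(A,2,R)
state=A head=2 tape=22[1]112__   (A,1)→(A,1,R)
state=A head=3 tape=221[1]12__   (A,1)→(A,1,R)
state=A head=4 tape=2211[1]2__   (A,1)→(A,1,R)
state=A head=5 tape=22111[2]__   (A,2)→(A,2,R)
state=A head=6 tape=221112[_]_   (A,_)→(C,1,L)
state=C head=5 tape=22111[2]1_   (C,2)→(A,2,L)
state=A head=4 tape=2211[1]21_   (A,1)→(A,1,R)
state=A head=5 tape=22111[2]1_   (A,2)→(A,2,R)
state=A head=6 tape=221112[1]_   (A,1)→(A,1,R)
state=A head=7 tape=2211121[_]   (A,_)→(C,1,L)
state=C head=6 tape=221112[1]1   (C,1)→(D,2,L)
state=D head=5 tape=22111[2]21   (D,2)→(D,2,R)
state=D head=6 tape=221112[2]1   (D,2)→(D,2,R)
state=D head=7 tape=2211122[1]
No transition is defined for (D, 1); M halts in state D.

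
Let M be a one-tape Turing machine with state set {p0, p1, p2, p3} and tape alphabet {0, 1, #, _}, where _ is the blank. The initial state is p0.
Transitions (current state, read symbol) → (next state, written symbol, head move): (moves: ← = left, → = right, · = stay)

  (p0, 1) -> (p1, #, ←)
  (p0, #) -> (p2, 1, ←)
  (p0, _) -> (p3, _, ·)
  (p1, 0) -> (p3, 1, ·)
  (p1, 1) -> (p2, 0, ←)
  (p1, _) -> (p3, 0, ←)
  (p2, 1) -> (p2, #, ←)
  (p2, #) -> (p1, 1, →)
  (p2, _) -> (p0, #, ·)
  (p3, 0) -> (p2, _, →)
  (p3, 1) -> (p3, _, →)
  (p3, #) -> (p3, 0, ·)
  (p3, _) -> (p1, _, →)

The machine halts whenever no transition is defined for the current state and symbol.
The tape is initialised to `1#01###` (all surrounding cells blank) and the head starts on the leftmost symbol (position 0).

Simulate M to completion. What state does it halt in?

p0 | __[1]#01###   read 1 → write #, move ←, go to p1
p1 | _[_]##01###   read _ → write 0, move ←, go to p3
p3 | [_]0##01###   read _ → write _, move →, go to p1
p1 | _[0]##01###   read 0 → write 1, move ·, go to p3
p3 | _[1]##01###   read 1 → write _, move →, go to p3
p3 | __[#]#01###   read # → write 0, move ·, go to p3
p3 | __[0]#01###   read 0 → write _, move →, go to p2
p2 | ___[#]01###   read # → write 1, move →, go to p1
p1 | ___1[0]1###   read 0 → write 1, move ·, go to p3
p3 | ___1[1]1###   read 1 → write _, move →, go to p3
p3 | ___1_[1]###   read 1 → write _, move →, go to p3
p3 | ___1__[#]##   read # → write 0, move ·, go to p3
p3 | ___1__[0]##   read 0 → write _, move →, go to p2
p2 | ___1___[#]#   read # → write 1, move →, go to p1
p1 | ___1___1[#]
No transition is defined for (p1, #); M halts in state p1.

p1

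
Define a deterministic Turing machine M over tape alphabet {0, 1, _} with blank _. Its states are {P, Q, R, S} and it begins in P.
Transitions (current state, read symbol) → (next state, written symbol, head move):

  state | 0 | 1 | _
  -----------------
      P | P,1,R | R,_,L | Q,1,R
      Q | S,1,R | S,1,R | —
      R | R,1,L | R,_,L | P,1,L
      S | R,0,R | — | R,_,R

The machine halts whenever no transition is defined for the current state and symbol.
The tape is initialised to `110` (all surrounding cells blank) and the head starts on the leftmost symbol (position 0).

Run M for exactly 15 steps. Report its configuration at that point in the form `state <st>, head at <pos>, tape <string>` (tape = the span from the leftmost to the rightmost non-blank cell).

state Q, head at -1, tape 11111_0

state=P head=0 tape=____[1]10   (P,1)→(R,_,L)
state=R head=-1 tape=___[_]_10   (R,_)→(P,1,L)
state=P head=-2 tape=__[_]1_10   (P,_)→(Q,1,R)
state=Q head=-1 tape=__1[1]_10   (Q,1)→(S,1,R)
state=S head=0 tape=__11[_]10   (S,_)→(R,_,R)
state=R head=1 tape=__11_[1]0   (R,1)→(R,_,L)
state=R head=0 tape=__11[_]_0   (R,_)→(P,1,L)
state=P head=-1 tape=__1[1]1_0   (P,1)→(R,_,L)
state=R head=-2 tape=__[1]_1_0   (R,1)→(R,_,L)
state=R head=-3 tape=_[_]__1_0   (R,_)→(P,1,L)
state=P head=-4 tape=[_]1__1_0   (P,_)→(Q,1,R)
state=Q head=-3 tape=1[1]__1_0   (Q,1)→(S,1,R)
state=S head=-2 tape=11[_]_1_0   (S,_)→(R,_,R)
state=R head=-1 tape=11_[_]1_0   (R,_)→(P,1,L)
state=P head=-2 tape=11[_]11_0   (P,_)→(Q,1,R)
state=Q head=-1 tape=111[1]1_0
After 15 steps: state Q, head at -1, tape 11111_0.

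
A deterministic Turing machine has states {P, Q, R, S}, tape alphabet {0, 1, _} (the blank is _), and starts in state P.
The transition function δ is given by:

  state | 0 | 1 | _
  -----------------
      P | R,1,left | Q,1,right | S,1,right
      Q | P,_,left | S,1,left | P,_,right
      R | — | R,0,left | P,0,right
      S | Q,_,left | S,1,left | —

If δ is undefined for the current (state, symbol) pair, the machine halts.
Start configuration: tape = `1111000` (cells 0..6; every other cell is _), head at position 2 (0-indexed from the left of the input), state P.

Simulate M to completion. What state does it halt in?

P | _11[1]1000   read 1 → write 1, move right, go to Q
Q | _111[1]000   read 1 → write 1, move left, go to S
S | _11[1]1000   read 1 → write 1, move left, go to S
S | _1[1]11000   read 1 → write 1, move left, go to S
S | _[1]111000   read 1 → write 1, move left, go to S
S | [_]1111000
No transition is defined for (S, _); M halts in state S.

S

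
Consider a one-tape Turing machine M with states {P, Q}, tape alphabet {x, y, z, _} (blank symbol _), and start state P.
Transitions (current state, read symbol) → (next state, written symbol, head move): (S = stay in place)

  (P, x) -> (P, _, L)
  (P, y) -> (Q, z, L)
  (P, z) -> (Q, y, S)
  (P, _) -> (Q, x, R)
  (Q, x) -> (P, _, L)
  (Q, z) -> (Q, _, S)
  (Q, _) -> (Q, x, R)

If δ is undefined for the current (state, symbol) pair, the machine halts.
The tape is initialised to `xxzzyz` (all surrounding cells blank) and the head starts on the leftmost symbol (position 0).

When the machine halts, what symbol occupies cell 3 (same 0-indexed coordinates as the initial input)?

P | __[x]xzzyz   read x → write _, move L, go to P
P | _[_]_xzzyz   read _ → write x, move R, go to Q
Q | _x[_]xzzyz   read _ → write x, move R, go to Q
Q | _xx[x]zzyz   read x → write _, move L, go to P
P | _x[x]_zzyz   read x → write _, move L, go to P
P | _[x]__zzyz   read x → write _, move L, go to P
P | [_]___zzyz   read _ → write x, move R, go to Q
Q | x[_]__zzyz   read _ → write x, move R, go to Q
Q | xx[_]_zzyz   read _ → write x, move R, go to Q
Q | xxx[_]zzyz   read _ → write x, move R, go to Q
Q | xxxx[z]zyz   read z → write _, move S, go to Q
Q | xxxx[_]zyz   read _ → write x, move R, go to Q
Q | xxxxx[z]yz   read z → write _, move S, go to Q
Q | xxxxx[_]yz   read _ → write x, move R, go to Q
Q | xxxxxx[y]z
Cell 3 holds x when M halts.

x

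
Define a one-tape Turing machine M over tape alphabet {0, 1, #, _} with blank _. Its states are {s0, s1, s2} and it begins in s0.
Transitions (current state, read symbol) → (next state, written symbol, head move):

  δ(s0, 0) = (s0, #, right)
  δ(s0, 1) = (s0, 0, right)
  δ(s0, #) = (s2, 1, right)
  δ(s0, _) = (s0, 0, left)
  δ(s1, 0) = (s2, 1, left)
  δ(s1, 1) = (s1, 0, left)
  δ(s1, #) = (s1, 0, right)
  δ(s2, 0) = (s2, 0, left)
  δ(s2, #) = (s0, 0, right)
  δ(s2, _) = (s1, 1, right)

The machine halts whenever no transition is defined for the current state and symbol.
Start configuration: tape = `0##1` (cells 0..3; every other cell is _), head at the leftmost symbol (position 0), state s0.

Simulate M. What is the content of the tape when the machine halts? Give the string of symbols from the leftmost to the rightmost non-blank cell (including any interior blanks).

s0 | [0]##1__   read 0 → write #, move right, go to s0
s0 | #[#]#1__   read # → write 1, move right, go to s2
s2 | #1[#]1__   read # → write 0, move right, go to s0
s0 | #10[1]__   read 1 → write 0, move right, go to s0
s0 | #100[_]_   read _ → write 0, move left, go to s0
s0 | #10[0]0_   read 0 → write #, move right, go to s0
s0 | #10#[0]_   read 0 → write #, move right, go to s0
s0 | #10##[_]   read _ → write 0, move left, go to s0
s0 | #10#[#]0   read # → write 1, move right, go to s2
s2 | #10#1[0]   read 0 → write 0, move left, go to s2
s2 | #10#[1]0
The non-blank tape span at halt is #10#10.

#10#10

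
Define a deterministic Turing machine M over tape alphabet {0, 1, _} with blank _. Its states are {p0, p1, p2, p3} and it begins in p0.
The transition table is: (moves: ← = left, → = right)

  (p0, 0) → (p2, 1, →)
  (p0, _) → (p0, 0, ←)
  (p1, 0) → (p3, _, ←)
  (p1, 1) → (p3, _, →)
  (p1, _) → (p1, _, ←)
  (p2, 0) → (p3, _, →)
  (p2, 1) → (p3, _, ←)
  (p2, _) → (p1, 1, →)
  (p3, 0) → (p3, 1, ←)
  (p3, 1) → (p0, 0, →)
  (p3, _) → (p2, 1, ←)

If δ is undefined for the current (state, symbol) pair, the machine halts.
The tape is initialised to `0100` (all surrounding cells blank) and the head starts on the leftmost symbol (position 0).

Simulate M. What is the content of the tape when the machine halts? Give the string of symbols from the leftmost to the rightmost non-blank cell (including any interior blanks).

11_010

state=p0 head=0 tape=__[0]100   (p0,0)→(p2,1,→)
state=p2 head=1 tape=__1[1]00   (p2,1)→(p3,_,←)
state=p3 head=0 tape=__[1]_00   (p3,1)→(p0,0,→)
state=p0 head=1 tape=__0[_]00   (p0,_)→(p0,0,←)
state=p0 head=0 tape=__[0]000   (p0,0)→(p2,1,→)
state=p2 head=1 tape=__1[0]00   (p2,0)→(p3,_,→)
state=p3 head=2 tape=__1_[0]0   (p3,0)→(p3,1,←)
state=p3 head=1 tape=__1[_]10   (p3,_)→(p2,1,←)
state=p2 head=0 tape=__[1]110   (p2,1)→(p3,_,←)
state=p3 head=-1 tape=_[_]_110   (p3,_)→(p2,1,←)
state=p2 head=-2 tape=[_]1_110   (p2,_)→(p1,1,→)
state=p1 head=-1 tape=1[1]_110   (p1,1)→(p3,_,→)
state=p3 head=0 tape=1_[_]110   (p3,_)→(p2,1,←)
state=p2 head=-1 tape=1[_]1110   (p2,_)→(p1,1,→)
state=p1 head=0 tape=11[1]110   (p1,1)→(p3,_,→)
state=p3 head=1 tape=11_[1]10   (p3,1)→(p0,0,→)
state=p0 head=2 tape=11_0[1]0
The non-blank tape span at halt is 11_010.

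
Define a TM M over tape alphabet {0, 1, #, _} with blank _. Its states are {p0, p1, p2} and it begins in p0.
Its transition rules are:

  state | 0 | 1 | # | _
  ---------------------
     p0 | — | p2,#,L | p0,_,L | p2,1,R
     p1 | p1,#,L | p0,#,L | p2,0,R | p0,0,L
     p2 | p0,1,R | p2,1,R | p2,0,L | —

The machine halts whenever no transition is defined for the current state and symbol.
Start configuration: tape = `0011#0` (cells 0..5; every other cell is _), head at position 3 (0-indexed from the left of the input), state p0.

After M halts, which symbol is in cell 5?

p0 | 001[1]#0__   read 1 → write #, move L, go to p2
p2 | 00[1]##0__   read 1 → write 1, move R, go to p2
p2 | 001[#]#0__   read # → write 0, move L, go to p2
p2 | 00[1]0#0__   read 1 → write 1, move R, go to p2
p2 | 001[0]#0__   read 0 → write 1, move R, go to p0
p0 | 0011[#]0__   read # → write _, move L, go to p0
p0 | 001[1]_0__   read 1 → write #, move L, go to p2
p2 | 00[1]#_0__   read 1 → write 1, move R, go to p2
p2 | 001[#]_0__   read # → write 0, move L, go to p2
p2 | 00[1]0_0__   read 1 → write 1, move R, go to p2
p2 | 001[0]_0__   read 0 → write 1, move R, go to p0
p0 | 0011[_]0__   read _ → write 1, move R, go to p2
p2 | 00111[0]__   read 0 → write 1, move R, go to p0
p0 | 001111[_]_   read _ → write 1, move R, go to p2
p2 | 0011111[_]
Cell 5 holds 1 when M halts.

1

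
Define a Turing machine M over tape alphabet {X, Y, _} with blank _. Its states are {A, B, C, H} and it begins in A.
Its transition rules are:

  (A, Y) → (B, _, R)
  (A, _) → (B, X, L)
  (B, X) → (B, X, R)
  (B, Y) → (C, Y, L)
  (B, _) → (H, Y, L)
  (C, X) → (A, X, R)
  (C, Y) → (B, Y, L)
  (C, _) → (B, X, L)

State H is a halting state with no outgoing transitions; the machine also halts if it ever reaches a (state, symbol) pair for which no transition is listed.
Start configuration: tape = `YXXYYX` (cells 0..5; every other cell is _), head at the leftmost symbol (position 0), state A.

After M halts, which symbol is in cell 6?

Y

state=A head=0 tape=[Y]XXYYX_   (A,Y)→(B,_,R)
state=B head=1 tape=_[X]XYYX_   (B,X)→(B,X,R)
state=B head=2 tape=_X[X]YYX_   (B,X)→(B,X,R)
state=B head=3 tape=_XX[Y]YX_   (B,Y)→(C,Y,L)
state=C head=2 tape=_X[X]YYX_   (C,X)→(A,X,R)
state=A head=3 tape=_XX[Y]YX_   (A,Y)→(B,_,R)
state=B head=4 tape=_XX_[Y]X_   (B,Y)→(C,Y,L)
state=C head=3 tape=_XX[_]YX_   (C,_)→(B,X,L)
state=B head=2 tape=_X[X]XYX_   (B,X)→(B,X,R)
state=B head=3 tape=_XX[X]YX_   (B,X)→(B,X,R)
state=B head=4 tape=_XXX[Y]X_   (B,Y)→(C,Y,L)
state=C head=3 tape=_XX[X]YX_   (C,X)→(A,X,R)
state=A head=4 tape=_XXX[Y]X_   (A,Y)→(B,_,R)
state=B head=5 tape=_XXX_[X]_   (B,X)→(B,X,R)
state=B head=6 tape=_XXX_X[_]   (B,_)→(H,Y,L)
state=H head=5 tape=_XXX_[X]Y
Cell 6 holds Y when M halts.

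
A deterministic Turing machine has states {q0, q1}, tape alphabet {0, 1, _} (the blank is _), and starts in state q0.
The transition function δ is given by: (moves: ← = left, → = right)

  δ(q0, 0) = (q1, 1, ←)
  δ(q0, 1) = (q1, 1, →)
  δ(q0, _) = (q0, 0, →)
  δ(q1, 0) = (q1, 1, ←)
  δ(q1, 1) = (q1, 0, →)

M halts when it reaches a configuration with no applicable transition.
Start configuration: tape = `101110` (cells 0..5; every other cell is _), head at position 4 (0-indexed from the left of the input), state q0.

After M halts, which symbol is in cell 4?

0

state=q0 head=4 tape=1011[1]0_   (q0,1)→(q1,1,→)
state=q1 head=5 tape=10111[0]_   (q1,0)→(q1,1,←)
state=q1 head=4 tape=1011[1]1_   (q1,1)→(q1,0,→)
state=q1 head=5 tape=10110[1]_   (q1,1)→(q1,0,→)
state=q1 head=6 tape=101100[_]
Cell 4 holds 0 when M halts.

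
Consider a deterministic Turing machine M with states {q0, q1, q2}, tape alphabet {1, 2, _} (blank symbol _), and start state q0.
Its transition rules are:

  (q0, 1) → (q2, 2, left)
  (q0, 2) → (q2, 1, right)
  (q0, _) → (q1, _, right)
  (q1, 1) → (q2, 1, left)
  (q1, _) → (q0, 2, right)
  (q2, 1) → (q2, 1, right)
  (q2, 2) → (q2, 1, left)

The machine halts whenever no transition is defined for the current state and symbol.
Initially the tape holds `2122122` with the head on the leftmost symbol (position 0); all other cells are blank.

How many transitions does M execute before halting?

15

q0 | [2]122122_   read 2 → write 1, move right, go to q2
q2 | 1[1]22122_   read 1 → write 1, move right, go to q2
q2 | 11[2]2122_   read 2 → write 1, move left, go to q2
q2 | 1[1]12122_   read 1 → write 1, move right, go to q2
q2 | 11[1]2122_   read 1 → write 1, move right, go to q2
q2 | 111[2]122_   read 2 → write 1, move left, go to q2
q2 | 11[1]1122_   read 1 → write 1, move right, go to q2
q2 | 111[1]122_   read 1 → write 1, move right, go to q2
q2 | 1111[1]22_   read 1 → write 1, move right, go to q2
q2 | 11111[2]2_   read 2 → write 1, move left, go to q2
q2 | 1111[1]12_   read 1 → write 1, move right, go to q2
q2 | 11111[1]2_   read 1 → write 1, move right, go to q2
q2 | 111111[2]_   read 2 → write 1, move left, go to q2
q2 | 11111[1]1_   read 1 → write 1, move right, go to q2
q2 | 111111[1]_   read 1 → write 1, move right, go to q2
q2 | 1111111[_]
M halts after 15 transitions.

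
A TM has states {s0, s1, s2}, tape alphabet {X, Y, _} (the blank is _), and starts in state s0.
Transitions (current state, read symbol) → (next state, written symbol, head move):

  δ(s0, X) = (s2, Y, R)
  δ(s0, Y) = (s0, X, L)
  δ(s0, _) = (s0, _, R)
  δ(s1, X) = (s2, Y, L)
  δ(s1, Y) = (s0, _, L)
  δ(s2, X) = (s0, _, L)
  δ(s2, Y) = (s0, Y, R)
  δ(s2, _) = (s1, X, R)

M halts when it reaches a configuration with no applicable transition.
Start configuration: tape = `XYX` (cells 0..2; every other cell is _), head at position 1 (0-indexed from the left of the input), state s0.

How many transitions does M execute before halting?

s0 | _X[Y]X_   read Y → write X, move L, go to s0
s0 | _[X]XX_   read X → write Y, move R, go to s2
s2 | _Y[X]X_   read X → write _, move L, go to s0
s0 | _[Y]_X_   read Y → write X, move L, go to s0
s0 | [_]X_X_   read _ → write _, move R, go to s0
s0 | _[X]_X_   read X → write Y, move R, go to s2
s2 | _Y[_]X_   read _ → write X, move R, go to s1
s1 | _YX[X]_   read X → write Y, move L, go to s2
s2 | _Y[X]Y_   read X → write _, move L, go to s0
s0 | _[Y]_Y_   read Y → write X, move L, go to s0
s0 | [_]X_Y_   read _ → write _, move R, go to s0
s0 | _[X]_Y_   read X → write Y, move R, go to s2
s2 | _Y[_]Y_   read _ → write X, move R, go to s1
s1 | _YX[Y]_   read Y → write _, move L, go to s0
s0 | _Y[X]__   read X → write Y, move R, go to s2
s2 | _YY[_]_   read _ → write X, move R, go to s1
s1 | _YYX[_]
M halts after 16 transitions.

16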